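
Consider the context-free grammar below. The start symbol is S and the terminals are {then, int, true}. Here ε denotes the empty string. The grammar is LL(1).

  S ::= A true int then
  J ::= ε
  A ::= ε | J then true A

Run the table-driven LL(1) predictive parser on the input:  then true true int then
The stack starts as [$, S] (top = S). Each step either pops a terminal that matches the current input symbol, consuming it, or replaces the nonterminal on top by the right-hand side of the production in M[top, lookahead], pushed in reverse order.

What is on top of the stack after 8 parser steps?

then

     Stack                          Input                      Action
  1  $ S                            then true true int then $  expand S ::= A true int then
  2  $ then int true A              then true true int then $  expand A ::= J then true A
  3  $ then int true A true then J  then true true int then $  expand J ::= ε
  4  $ then int true A true then    then true true int then $  match then
  5  $ then int true A true         true true int then $       match true
  6  $ then int true A              true int then $            expand A ::= ε
  7  $ then int true                true int then $            match true
  8  $ then int                     int then $                 match int
Stack after step 8: $ then (top = then).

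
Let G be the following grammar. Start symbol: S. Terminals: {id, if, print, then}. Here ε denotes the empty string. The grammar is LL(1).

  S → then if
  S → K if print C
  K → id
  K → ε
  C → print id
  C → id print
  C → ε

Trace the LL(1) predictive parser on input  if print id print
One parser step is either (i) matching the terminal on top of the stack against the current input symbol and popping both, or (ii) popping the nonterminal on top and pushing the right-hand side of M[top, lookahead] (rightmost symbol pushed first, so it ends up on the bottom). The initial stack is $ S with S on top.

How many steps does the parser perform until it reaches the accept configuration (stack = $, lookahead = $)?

     Stack           Input                Action
  1  $ S             if print id print $  expand S → K if print C
  2  $ C print if K  if print id print $  expand K → ε
  3  $ C print if    if print id print $  match if
  4  $ C print       print id print $     match print
  5  $ C             id print $           expand C → id print
  6  $ print id      id print $           match id
  7  $ print         print $              match print
Accept reached after 7 steps.

7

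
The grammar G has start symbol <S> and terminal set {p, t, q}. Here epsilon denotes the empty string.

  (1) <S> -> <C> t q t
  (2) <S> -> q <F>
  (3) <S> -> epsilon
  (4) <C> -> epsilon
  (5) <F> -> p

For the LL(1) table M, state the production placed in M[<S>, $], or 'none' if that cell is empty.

<S> -> epsilon

FIRST(<C>) = {epsilon}
FIRST(<F>) = {p}
FIRST(<S>) = {epsilon, q, t}  (via <C> t q t)
FOLLOW(<S>) includes $ since <S> is the start symbol.
FOLLOW(<S>): <S> appears on no right-hand side. Thus FOLLOW(<S>) = {$}.
For <S> -> <C> t q t: FIRST(<C> t q t) = {t}, so it goes in M[<S>, t] for t ∈ {t}.
For <S> -> q <F>: FIRST(q <F>) = {q}, so it goes in M[<S>, t] for t ∈ {q}.
For <S> -> epsilon: FIRST(epsilon) = {epsilon}, so it goes in M[<S>, t] for t ∈ {}; since epsilon ∈ FIRST, also for every t ∈ FOLLOW(<S>) = {$}.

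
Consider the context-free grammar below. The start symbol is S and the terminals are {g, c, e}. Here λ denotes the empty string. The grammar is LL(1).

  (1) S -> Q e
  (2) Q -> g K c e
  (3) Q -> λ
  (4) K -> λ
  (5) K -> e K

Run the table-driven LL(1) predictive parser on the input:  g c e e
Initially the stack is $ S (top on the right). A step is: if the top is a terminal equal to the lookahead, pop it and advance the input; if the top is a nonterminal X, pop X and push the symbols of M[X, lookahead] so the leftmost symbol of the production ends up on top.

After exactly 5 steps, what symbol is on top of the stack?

     Stack        Input      Action
  1  $ S          g c e e $  expand S -> Q e
  2  $ e Q        g c e e $  expand Q -> g K c e
  3  $ e e c K g  g c e e $  match g
  4  $ e e c K    c e e $    expand K -> λ
  5  $ e e c      c e e $    match c
Stack after step 5: $ e e (top = e).

e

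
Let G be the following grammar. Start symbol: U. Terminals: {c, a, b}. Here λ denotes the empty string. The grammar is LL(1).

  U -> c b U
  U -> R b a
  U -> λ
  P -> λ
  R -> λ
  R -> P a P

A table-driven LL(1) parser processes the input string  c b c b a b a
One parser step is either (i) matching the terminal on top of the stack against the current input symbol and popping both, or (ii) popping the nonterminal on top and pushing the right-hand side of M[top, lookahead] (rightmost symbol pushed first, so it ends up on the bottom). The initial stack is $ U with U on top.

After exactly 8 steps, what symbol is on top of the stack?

P

     Stack    Input            Action
  1  $ U      c b c b a b a $  expand U -> c b U
  2  $ U b c  c b c b a b a $  match c
  3  $ U b    b c b a b a $    match b
  4  $ U      c b a b a $      expand U -> c b U
  5  $ U b c  c b a b a $      match c
  6  $ U b    b a b a $        match b
  7  $ U      a b a $          expand U -> R b a
  8  $ a b R  a b a $          expand R -> P a P
Stack after step 8: $ a b P a P (top = P).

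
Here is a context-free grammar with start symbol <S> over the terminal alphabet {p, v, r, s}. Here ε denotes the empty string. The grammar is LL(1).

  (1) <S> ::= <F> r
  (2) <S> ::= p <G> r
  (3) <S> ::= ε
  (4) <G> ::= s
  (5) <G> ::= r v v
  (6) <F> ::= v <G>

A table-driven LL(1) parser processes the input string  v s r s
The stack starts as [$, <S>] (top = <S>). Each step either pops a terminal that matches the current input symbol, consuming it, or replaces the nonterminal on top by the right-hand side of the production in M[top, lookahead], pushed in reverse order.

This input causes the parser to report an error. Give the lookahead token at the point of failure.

     Stack      Input      Action
  1  $ <S>      v s r s $  expand <S> ::= <F> r
  2  $ r <F>    v s r s $  expand <F> ::= v <G>
  3  $ r <G> v  v s r s $  match v
  4  $ r <G>    s r s $    expand <G> ::= s
  5  $ r s      s r s $    match s
  6  $ r        r s $      match r
  7  $          s $        error: stack empty but input remains

s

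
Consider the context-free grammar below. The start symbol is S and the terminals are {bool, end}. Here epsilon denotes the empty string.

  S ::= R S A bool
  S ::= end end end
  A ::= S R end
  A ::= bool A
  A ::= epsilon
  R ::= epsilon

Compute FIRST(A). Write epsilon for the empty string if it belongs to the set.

{epsilon, bool, end}

FIRST(R) = {epsilon}
FIRST(S) = {end}  (via R S A bool)
FIRST(A) = {epsilon, bool, end}  (via S R end)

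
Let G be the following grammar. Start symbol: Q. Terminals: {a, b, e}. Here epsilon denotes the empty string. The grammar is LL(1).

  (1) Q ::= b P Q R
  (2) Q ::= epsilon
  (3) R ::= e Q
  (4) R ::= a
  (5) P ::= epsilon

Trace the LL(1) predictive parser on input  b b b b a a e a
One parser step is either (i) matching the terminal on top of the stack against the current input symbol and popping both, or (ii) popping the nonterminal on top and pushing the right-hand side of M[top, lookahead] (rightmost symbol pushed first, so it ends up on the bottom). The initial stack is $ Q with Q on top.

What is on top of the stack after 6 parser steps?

step 1: stack=$ Q  input=b b b b a a e a $  — expand Q ::= b P Q R
step 2: stack=$ R Q P b  input=b b b b a a e a $  — match b
step 3: stack=$ R Q P  input=b b b a a e a $  — expand P ::= epsilon
step 4: stack=$ R Q  input=b b b a a e a $  — expand Q ::= b P Q R
step 5: stack=$ R R Q P b  input=b b b a a e a $  — match b
step 6: stack=$ R R Q P  input=b b a a e a $  — expand P ::= epsilon
Stack after step 6: $ R R Q (top = Q).

Q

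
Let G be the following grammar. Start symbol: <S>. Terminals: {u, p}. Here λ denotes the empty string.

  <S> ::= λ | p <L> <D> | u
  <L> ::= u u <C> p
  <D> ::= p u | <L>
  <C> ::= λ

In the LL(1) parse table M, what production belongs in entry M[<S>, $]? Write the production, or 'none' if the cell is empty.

<S> ::= λ

FIRST(<S>) = {λ, p, u}
FIRST(<L>) = {u}
FIRST(<C>) = {λ}
FIRST(<D>) = {p, u}  (via <L>)
FOLLOW(<S>) includes $ since <S> is the start symbol.
FOLLOW(<S>): <S> appears on no right-hand side. Thus FOLLOW(<S>) = {$}.
For <S> ::= λ: FIRST(λ) = {λ}, so it goes in M[<S>, t] for t ∈ {}; since λ ∈ FIRST, also for every t ∈ FOLLOW(<S>) = {$}.
For <S> ::= p <L> <D>: FIRST(p <L> <D>) = {p}, so it goes in M[<S>, t] for t ∈ {p}.
For <S> ::= u: FIRST(u) = {u}, so it goes in M[<S>, t] for t ∈ {u}.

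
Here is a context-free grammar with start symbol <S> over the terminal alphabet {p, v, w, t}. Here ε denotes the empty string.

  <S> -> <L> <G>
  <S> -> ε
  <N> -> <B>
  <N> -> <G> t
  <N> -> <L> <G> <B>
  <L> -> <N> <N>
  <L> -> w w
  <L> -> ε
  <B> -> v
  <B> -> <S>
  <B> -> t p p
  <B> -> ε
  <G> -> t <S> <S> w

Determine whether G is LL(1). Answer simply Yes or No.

FIRST(<S>) = {ε, t, v, w}
FIRST(<N>) = {ε, t, v, w}
FIRST(<L>) = {ε, t, v, w}
FIRST(<B>) = {ε, t, v, w}
FIRST(<G>) = {t}
FOLLOW(<S>) = {$, t, v, w}
FOLLOW(<N>) = {t, v, w}
FOLLOW(<L>) = {t}
FOLLOW(<B>) = {t, v, w}
FOLLOW(<G>) = {$, t, v, w}
Cell M[<B>, t] receives both <B> -> <S> and <B> -> t p p and <B> -> ε — the grammar is not LL(1).

No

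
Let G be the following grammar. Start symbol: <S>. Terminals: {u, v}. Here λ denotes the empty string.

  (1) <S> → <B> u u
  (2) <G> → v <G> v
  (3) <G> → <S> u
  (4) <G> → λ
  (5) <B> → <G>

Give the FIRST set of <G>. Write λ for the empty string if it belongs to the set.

FIRST(<S>): from <S>→<B> u u we get {u, v}. So FIRST(<S>) = {u, v}.
FIRST(<G>): from <G>→v <G> v we get {v}; from <G>→<S> u we get {u, v}; from <G>→λ we get {λ}. So FIRST(<G>) = {λ, u, v}.
FIRST(<B>): from <B>→<G> we get {λ, u, v}. So FIRST(<B>) = {λ, u, v}.

{λ, u, v}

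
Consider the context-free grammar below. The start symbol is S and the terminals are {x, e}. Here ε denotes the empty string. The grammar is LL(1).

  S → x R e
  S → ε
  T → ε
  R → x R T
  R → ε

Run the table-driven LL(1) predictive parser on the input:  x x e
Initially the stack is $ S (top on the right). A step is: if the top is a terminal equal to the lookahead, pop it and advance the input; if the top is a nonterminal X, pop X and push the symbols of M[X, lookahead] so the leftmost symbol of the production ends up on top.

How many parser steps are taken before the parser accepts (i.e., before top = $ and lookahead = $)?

7

step 1: stack=$ S  input=x x e $  — expand S → x R e
step 2: stack=$ e R x  input=x x e $  — match x
step 3: stack=$ e R  input=x e $  — expand R → x R T
step 4: stack=$ e T R x  input=x e $  — match x
step 5: stack=$ e T R  input=e $  — expand R → ε
step 6: stack=$ e T  input=e $  — expand T → ε
step 7: stack=$ e  input=e $  — match e
Accept reached after 7 steps.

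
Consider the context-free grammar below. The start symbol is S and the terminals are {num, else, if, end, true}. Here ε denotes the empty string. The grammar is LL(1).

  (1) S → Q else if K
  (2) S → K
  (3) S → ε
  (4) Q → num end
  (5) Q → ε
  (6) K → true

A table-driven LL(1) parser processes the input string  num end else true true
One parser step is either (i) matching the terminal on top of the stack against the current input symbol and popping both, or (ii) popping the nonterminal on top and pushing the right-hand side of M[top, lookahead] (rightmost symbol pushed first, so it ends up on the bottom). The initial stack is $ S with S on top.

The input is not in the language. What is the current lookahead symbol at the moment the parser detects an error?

true

     Stack                Input                     Action
  1  $ S                  num end else true true $  expand S → Q else if K
  2  $ K if else Q        num end else true true $  expand Q → num end
  3  $ K if else end num  num end else true true $  match num
  4  $ K if else end      end else true true $      match end
  5  $ K if else          else true true $          match else
  6  $ K if               true true $               error: top is terminal if but lookahead is true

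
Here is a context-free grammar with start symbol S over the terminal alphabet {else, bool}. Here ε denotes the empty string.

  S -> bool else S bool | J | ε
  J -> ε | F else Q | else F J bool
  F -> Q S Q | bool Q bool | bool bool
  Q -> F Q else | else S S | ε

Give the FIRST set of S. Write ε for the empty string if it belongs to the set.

FIRST(S) = {ε, bool, else}  (via J)
FIRST(J) = {ε, bool, else}  (via F else Q)
FIRST(F) = {ε, bool, else}  (via Q S Q)
FIRST(Q) = {ε, bool, else}  (via F Q else)

{ε, bool, else}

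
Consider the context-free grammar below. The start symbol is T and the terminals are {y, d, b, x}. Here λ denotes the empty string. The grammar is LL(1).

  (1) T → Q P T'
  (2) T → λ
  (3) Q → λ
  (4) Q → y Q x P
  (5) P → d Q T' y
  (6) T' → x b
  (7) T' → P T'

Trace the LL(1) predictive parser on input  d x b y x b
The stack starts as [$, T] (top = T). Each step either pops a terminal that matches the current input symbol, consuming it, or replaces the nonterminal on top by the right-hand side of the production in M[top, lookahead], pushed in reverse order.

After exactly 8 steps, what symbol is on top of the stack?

step 1: stack=$ T  input=d x b y x b $  — expand T → Q P T'
step 2: stack=$ T' P Q  input=d x b y x b $  — expand Q → λ
step 3: stack=$ T' P  input=d x b y x b $  — expand P → d Q T' y
step 4: stack=$ T' y T' Q d  input=d x b y x b $  — match d
step 5: stack=$ T' y T' Q  input=x b y x b $  — expand Q → λ
step 6: stack=$ T' y T'  input=x b y x b $  — expand T' → x b
step 7: stack=$ T' y b x  input=x b y x b $  — match x
step 8: stack=$ T' y b  input=b y x b $  — match b
Stack after step 8: $ T' y (top = y).

y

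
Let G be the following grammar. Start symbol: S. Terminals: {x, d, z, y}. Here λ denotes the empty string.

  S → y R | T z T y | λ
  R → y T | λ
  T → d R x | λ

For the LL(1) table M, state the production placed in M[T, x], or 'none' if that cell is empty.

FIRST(R): from R→y T we get {y}; from R→λ we get {λ}. So FIRST(R) = {λ, y}.
FIRST(T): from T→d R x we get {d}; from T→λ we get {λ}. So FIRST(T) = {λ, d}.
FIRST(S): from S→y R we get {y}; from S→T z T y we get {d, z}; from S→λ we get {λ}. So FIRST(S) = {λ, d, y, z}.
FOLLOW(S) includes $ since S is the start symbol.
FOLLOW(R): in S→y R, the suffix after R is empty, so FOLLOW(R) ⊇ FOLLOW(S) = {$}; in T→d R x, R is followed by x with FIRST {x}. Thus FOLLOW(R) = {$, x}.
FOLLOW(T): in S→T z T y (occurrence 1), T is followed by z T y with FIRST {z}; in S→T z T y (occurrence 2), T is followed by y with FIRST {y}; in R→y T, the suffix after T is empty, so FOLLOW(T) ⊇ FOLLOW(R) = {$, x}. Thus FOLLOW(T) = {$, x, y, z}.
For T → d R x: FIRST(d R x) = {d}, so it goes in M[T, t] for t ∈ {d}.
For T → λ: FIRST(λ) = {λ}, so it goes in M[T, t] for t ∈ {}; since λ ∈ FIRST, also for every t ∈ FOLLOW(T) = {$, x, y, z}.

T → λ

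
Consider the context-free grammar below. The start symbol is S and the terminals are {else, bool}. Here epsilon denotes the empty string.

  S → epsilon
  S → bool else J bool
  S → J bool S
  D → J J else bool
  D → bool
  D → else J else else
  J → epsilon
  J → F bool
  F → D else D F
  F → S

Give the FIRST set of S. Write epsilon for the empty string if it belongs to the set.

FIRST(S): from S→epsilon we get {epsilon}; from S→bool else J bool we get {bool}; from S→J bool S we get {bool, else}. So FIRST(S) = {epsilon, bool, else}.
FIRST(D): from D→J J else bool we get {bool, else}; from D→bool we get {bool}; from D→else J else else we get {else}. So FIRST(D) = {bool, else}.
FIRST(F): from F→D else D F we get {bool, else}; from F→S we get {epsilon, bool, else}. So FIRST(F) = {epsilon, bool, else}.
FIRST(J): from J→epsilon we get {epsilon}; from J→F bool we get {bool, else}. So FIRST(J) = {epsilon, bool, else}.

{epsilon, bool, else}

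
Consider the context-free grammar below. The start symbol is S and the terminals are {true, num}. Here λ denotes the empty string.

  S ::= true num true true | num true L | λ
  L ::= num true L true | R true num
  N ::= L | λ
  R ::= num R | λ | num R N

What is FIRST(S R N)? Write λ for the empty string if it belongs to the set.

FIRST(S) = {λ, num, true}
FIRST(R) = {λ, num}
FIRST(L) = {num, true}  (via R true num)
FIRST(N) = {λ, num, true}  (via L)
FIRST(S R N): take FIRST of each symbol in turn, carrying on past any symbol whose FIRST contains λ; result {λ, num, true}.

{λ, num, true}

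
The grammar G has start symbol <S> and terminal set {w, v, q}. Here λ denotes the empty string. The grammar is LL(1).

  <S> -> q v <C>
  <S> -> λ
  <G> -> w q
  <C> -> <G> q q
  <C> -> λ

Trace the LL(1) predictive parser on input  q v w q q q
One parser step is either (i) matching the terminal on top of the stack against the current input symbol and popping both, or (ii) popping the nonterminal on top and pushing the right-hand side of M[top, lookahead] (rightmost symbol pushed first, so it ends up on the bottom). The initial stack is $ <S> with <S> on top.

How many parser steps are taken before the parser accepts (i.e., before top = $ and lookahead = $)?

     Stack      Input          Action
  1  $ <S>      q v w q q q $  expand <S> -> q v <C>
  2  $ <C> v q  q v w q q q $  match q
  3  $ <C> v    v w q q q $    match v
  4  $ <C>      w q q q $      expand <C> -> <G> q q
  5  $ q q <G>  w q q q $      expand <G> -> w q
  6  $ q q q w  w q q q $      match w
  7  $ q q q    q q q $        match q
  8  $ q q      q q $          match q
  9  $ q        q $            match q
Accept reached after 9 steps.

9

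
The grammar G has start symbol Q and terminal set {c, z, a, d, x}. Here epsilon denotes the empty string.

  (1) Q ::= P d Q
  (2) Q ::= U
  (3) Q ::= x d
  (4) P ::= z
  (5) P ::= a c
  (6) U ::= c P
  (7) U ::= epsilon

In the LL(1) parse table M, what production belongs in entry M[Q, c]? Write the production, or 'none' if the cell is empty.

FIRST(P) = {a, z}
FIRST(U) = {epsilon, c}
FIRST(Q) = {epsilon, a, c, x, z}  (via P d Q, U)
FOLLOW(Q) includes $ since Q is the start symbol.
FOLLOW(Q): in Q::=P d Q, the suffix after Q is empty (adds nothing new). Thus FOLLOW(Q) = {$}.
For Q ::= P d Q: FIRST(P d Q) = {a, z}, so it goes in M[Q, t] for t ∈ {a, z}.
For Q ::= U: FIRST(U) = {epsilon, c}, so it goes in M[Q, t] for t ∈ {c}; since epsilon ∈ FIRST, also for every t ∈ FOLLOW(Q) = {$}.
For Q ::= x d: FIRST(x d) = {x}, so it goes in M[Q, t] for t ∈ {x}.

Q ::= U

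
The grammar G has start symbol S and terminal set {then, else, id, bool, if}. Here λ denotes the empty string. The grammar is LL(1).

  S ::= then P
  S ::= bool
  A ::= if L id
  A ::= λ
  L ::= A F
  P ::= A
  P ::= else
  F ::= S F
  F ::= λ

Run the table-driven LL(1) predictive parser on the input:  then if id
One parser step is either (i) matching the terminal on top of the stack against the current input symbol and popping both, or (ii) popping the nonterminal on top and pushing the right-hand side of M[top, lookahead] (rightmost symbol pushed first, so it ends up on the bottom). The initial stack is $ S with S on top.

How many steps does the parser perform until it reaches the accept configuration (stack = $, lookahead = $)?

9

step 1: stack=$ S  input=then if id $  — expand S ::= then P
step 2: stack=$ P then  input=then if id $  — match then
step 3: stack=$ P  input=if id $  — expand P ::= A
step 4: stack=$ A  input=if id $  — expand A ::= if L id
step 5: stack=$ id L if  input=if id $  — match if
step 6: stack=$ id L  input=id $  — expand L ::= A F
step 7: stack=$ id F A  input=id $  — expand A ::= λ
step 8: stack=$ id F  input=id $  — expand F ::= λ
step 9: stack=$ id  input=id $  — match id
Accept reached after 9 steps.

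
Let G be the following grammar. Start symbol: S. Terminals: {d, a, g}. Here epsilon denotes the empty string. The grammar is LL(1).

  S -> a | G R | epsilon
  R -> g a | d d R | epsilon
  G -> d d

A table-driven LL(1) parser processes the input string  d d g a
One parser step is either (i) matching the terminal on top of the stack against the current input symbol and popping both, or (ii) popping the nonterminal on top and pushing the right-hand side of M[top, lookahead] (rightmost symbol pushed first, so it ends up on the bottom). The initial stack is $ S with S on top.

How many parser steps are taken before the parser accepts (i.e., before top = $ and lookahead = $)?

7

     Stack    Input      Action
  1  $ S      d d g a $  expand S -> G R
  2  $ R G    d d g a $  expand G -> d d
  3  $ R d d  d d g a $  match d
  4  $ R d    d g a $    match d
  5  $ R      g a $      expand R -> g a
  6  $ a g    g a $      match g
  7  $ a      a $        match a
Accept reached after 7 steps.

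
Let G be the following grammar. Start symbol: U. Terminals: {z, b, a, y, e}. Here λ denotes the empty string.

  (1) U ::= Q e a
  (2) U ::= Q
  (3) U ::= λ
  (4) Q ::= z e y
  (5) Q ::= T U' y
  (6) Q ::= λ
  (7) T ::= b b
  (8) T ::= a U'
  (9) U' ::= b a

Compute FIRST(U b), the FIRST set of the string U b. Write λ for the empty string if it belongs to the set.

{a, b, e, z}

FIRST(T): from T::=b b we get {b}; from T::=a U' we get {a}. So FIRST(T) = {a, b}.
FIRST(U'): from U'::=b a we get {b}. So FIRST(U') = {b}.
FIRST(Q): from Q::=z e y we get {z}; from Q::=T U' y we get {a, b}; from Q::=λ we get {λ}. So FIRST(Q) = {λ, a, b, z}.
FIRST(U): from U::=Q e a we get {a, b, e, z}; from U::=Q we get {λ, a, b, z}; from U::=λ we get {λ}. So FIRST(U) = {λ, a, b, e, z}.
FIRST(U b): take FIRST of each symbol in turn, carrying on past any symbol whose FIRST contains λ; result {a, b, e, z}.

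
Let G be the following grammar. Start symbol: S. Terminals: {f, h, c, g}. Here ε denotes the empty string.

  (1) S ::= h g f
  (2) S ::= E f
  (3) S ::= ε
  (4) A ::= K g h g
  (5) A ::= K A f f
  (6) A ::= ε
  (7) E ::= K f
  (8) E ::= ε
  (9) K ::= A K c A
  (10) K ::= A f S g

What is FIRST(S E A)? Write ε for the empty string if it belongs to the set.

{ε, f, h}

FIRST(S) = {ε, f, h}  (via E f)
FIRST(A) = {ε, f}  (via K g h g, K A f f)
FIRST(K) = {f}  (via A K c A, A f S g)
FIRST(E) = {ε, f}  (via K f)
FIRST(S E A): take FIRST of each symbol in turn, carrying on past any symbol whose FIRST contains ε; result {ε, f, h}.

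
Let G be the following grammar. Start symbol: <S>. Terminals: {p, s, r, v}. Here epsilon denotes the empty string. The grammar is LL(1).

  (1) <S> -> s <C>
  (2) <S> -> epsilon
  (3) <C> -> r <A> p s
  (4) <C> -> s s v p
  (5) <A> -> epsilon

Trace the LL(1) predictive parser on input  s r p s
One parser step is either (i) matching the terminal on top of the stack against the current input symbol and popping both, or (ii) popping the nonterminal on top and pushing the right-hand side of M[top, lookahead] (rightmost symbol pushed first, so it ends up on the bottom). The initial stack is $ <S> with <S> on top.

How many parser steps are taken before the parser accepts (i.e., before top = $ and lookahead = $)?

7

step 1: stack=$ <S>  input=s r p s $  — expand <S> -> s <C>
step 2: stack=$ <C> s  input=s r p s $  — match s
step 3: stack=$ <C>  input=r p s $  — expand <C> -> r <A> p s
step 4: stack=$ s p <A> r  input=r p s $  — match r
step 5: stack=$ s p <A>  input=p s $  — expand <A> -> epsilon
step 6: stack=$ s p  input=p s $  — match p
step 7: stack=$ s  input=s $  — match s
Accept reached after 7 steps.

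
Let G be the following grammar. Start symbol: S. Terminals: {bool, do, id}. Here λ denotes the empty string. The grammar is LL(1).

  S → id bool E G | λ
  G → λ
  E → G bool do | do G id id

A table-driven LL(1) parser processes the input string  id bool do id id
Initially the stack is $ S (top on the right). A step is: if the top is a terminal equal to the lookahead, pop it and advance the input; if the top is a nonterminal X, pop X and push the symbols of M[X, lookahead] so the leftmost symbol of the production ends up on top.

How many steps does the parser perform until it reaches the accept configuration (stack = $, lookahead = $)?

9

     Stack           Input               Action
  1  $ S             id bool do id id $  expand S → id bool E G
  2  $ G E bool id   id bool do id id $  match id
  3  $ G E bool      bool do id id $     match bool
  4  $ G E           do id id $          expand E → do G id id
  5  $ G id id G do  do id id $          match do
  6  $ G id id G     id id $             expand G → λ
  7  $ G id id       id id $             match id
  8  $ G id          id $                match id
  9  $ G             $                   expand G → λ
Accept reached after 9 steps.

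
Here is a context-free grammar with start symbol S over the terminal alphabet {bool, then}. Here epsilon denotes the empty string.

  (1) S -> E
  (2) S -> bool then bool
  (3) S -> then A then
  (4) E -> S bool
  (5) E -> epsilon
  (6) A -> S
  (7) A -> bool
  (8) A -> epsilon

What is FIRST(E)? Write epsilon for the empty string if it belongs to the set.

{epsilon, bool, then}

FIRST(S): from S->E we get {epsilon, bool, then}; from S->bool then bool we get {bool}; from S->then A then we get {then}. So FIRST(S) = {epsilon, bool, then}.
FIRST(E): from E->S bool we get {bool, then}; from E->epsilon we get {epsilon}. So FIRST(E) = {epsilon, bool, then}.
FIRST(A): from A->S we get {epsilon, bool, then}; from A->bool we get {bool}; from A->epsilon we get {epsilon}. So FIRST(A) = {epsilon, bool, then}.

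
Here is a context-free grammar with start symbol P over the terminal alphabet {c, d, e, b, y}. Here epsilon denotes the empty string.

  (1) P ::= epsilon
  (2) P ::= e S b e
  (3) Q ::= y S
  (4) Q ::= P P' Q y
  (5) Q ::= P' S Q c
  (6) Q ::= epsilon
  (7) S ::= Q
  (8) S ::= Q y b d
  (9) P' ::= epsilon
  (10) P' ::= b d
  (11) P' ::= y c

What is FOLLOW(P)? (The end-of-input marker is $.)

{$, b, c, e, y}

FIRST(P) = {epsilon, e}
FIRST(P') = {epsilon, b, y}
FIRST(Q) = {epsilon, b, c, e, y}  (via P P' Q y, P' S Q c)
FIRST(S) = {epsilon, b, c, e, y}  (via Q, Q y b d)
FOLLOW(P) includes $ since P is the start symbol.
FOLLOW(P): in Q::=P P' Q y, P is followed by P' Q y with FIRST {b, c, e, y}. Thus FOLLOW(P) = {$, b, c, e, y}.
FOLLOW(P'): in Q::=P P' Q y, P' is followed by Q y with FIRST {b, c, e, y}; in Q::=P' S Q c, P' is followed by S Q c with FIRST {b, c, e, y}. Thus FOLLOW(P') = {b, c, e, y}.
FOLLOW(Q): in Q::=P P' Q y, Q is followed by y with FIRST {y}; in Q::=P' S Q c, Q is followed by c with FIRST {c}; in S::=Q, the suffix after Q is empty, so FOLLOW(Q) ⊇ FOLLOW(S) = {b, c, e, y}; in S::=Q y b d, Q is followed by y b d with FIRST {y}. Thus FOLLOW(Q) = {b, c, e, y}.
FOLLOW(S): in P::=e S b e, S is followed by b e with FIRST {b}; in Q::=y S, the suffix after S is empty, so FOLLOW(S) ⊇ FOLLOW(Q) = {b, c, e, y}; in Q::=P' S Q c, S is followed by Q c with FIRST {b, c, e, y}. Thus FOLLOW(S) = {b, c, e, y}.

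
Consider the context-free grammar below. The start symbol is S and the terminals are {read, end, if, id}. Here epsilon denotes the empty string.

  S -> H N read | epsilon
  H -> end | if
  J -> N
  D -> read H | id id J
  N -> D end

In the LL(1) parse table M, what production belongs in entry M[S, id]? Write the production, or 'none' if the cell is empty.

none

FIRST(H): from H->end we get {end}; from H->if we get {if}. So FIRST(H) = {end, if}.
FIRST(D): from D->read H we get {read}; from D->id id J we get {id}. So FIRST(D) = {id, read}.
FIRST(S): from S->H N read we get {end, if}; from S->epsilon we get {epsilon}. So FIRST(S) = {epsilon, end, if}.
FIRST(N): from N->D end we get {id, read}. So FIRST(N) = {id, read}.
FIRST(J): from J->N we get {id, read}. So FIRST(J) = {id, read}.
FOLLOW(S) includes $ since S is the start symbol.
FOLLOW(S): S appears on no right-hand side. Thus FOLLOW(S) = {$}.
For S -> H N read: FIRST(H N read) = {end, if}, so it goes in M[S, t] for t ∈ {end, if}.
For S -> epsilon: FIRST(epsilon) = {epsilon}, so it goes in M[S, t] for t ∈ {}; since epsilon ∈ FIRST, also for every t ∈ FOLLOW(S) = {$}.
None of these place a production in M[S, id].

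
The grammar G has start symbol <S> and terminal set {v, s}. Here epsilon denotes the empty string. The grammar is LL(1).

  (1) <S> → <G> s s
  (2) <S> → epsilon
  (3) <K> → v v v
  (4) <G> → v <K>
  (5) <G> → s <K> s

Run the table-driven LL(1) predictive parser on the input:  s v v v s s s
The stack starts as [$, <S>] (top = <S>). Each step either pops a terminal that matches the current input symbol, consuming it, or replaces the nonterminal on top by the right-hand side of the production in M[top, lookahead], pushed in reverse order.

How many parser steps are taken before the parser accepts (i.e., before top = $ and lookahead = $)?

step 1: stack=$ <S>  input=s v v v s s s $  — expand <S> → <G> s s
step 2: stack=$ s s <G>  input=s v v v s s s $  — expand <G> → s <K> s
step 3: stack=$ s s s <K> s  input=s v v v s s s $  — match s
step 4: stack=$ s s s <K>  input=v v v s s s $  — expand <K> → v v v
step 5: stack=$ s s s v v v  input=v v v s s s $  — match v
step 6: stack=$ s s s v v  input=v v s s s $  — match v
step 7: stack=$ s s s v  input=v s s s $  — match v
step 8: stack=$ s s s  input=s s s $  — match s
step 9: stack=$ s s  input=s s $  — match s
step 10: stack=$ s  input=s $  — match s
Accept reached after 10 steps.

10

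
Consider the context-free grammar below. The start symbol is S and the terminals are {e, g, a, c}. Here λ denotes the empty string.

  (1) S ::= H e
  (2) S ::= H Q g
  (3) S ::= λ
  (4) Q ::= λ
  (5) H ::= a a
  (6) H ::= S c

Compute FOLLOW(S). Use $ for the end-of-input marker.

FIRST(Q): from Q::=λ we get {λ}. So FIRST(Q) = {λ}.
FIRST(S): from S::=H e we get {a, c}; from S::=H Q g we get {a, c}; from S::=λ we get {λ}. So FIRST(S) = {λ, a, c}.
FIRST(H): from H::=a a we get {a}; from H::=S c we get {a, c}. So FIRST(H) = {a, c}.
FOLLOW(S) includes $ since S is the start symbol.
FOLLOW(S): in H::=S c, S is followed by c with FIRST {c}. Thus FOLLOW(S) = {$, c}.
FOLLOW(Q): in S::=H Q g, Q is followed by g with FIRST {g}. Thus FOLLOW(Q) = {g}.
FOLLOW(H): in S::=H e, H is followed by e with FIRST {e}; in S::=H Q g, H is followed by Q g with FIRST {g}. Thus FOLLOW(H) = {e, g}.

{$, c}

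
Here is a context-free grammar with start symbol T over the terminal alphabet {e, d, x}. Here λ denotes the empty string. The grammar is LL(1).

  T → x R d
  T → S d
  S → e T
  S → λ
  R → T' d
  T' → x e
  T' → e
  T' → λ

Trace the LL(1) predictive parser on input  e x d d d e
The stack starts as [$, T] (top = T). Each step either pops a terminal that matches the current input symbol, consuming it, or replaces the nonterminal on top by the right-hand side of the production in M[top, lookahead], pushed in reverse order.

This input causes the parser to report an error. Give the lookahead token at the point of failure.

e

      Stack       Input          Action
   1  $ T         e x d d d e $  expand T → S d
   2  $ d S       e x d d d e $  expand S → e T
   3  $ d T e     e x d d d e $  match e
   4  $ d T       x d d d e $    expand T → x R d
   5  $ d d R x   x d d d e $    match x
   6  $ d d R     d d d e $      expand R → T' d
   7  $ d d d T'  d d d e $      expand T' → λ
   8  $ d d d     d d d e $      match d
   9  $ d d       d d e $        match d
  10  $ d         d e $          match d
  11  $           e $            error: stack empty but input remains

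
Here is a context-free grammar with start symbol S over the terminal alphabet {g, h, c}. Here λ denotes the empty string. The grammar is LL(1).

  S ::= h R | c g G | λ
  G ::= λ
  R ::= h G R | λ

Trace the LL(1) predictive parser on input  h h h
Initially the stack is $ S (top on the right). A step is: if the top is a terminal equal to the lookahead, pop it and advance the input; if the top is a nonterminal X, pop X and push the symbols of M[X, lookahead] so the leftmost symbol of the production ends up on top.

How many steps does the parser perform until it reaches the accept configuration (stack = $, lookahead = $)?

step 1: stack=$ S  input=h h h $  — expand S ::= h R
step 2: stack=$ R h  input=h h h $  — match h
step 3: stack=$ R  input=h h $  — expand R ::= h G R
step 4: stack=$ R G h  input=h h $  — match h
step 5: stack=$ R G  input=h $  — expand G ::= λ
step 6: stack=$ R  input=h $  — expand R ::= h G R
step 7: stack=$ R G h  input=h $  — match h
step 8: stack=$ R G  input=$  — expand G ::= λ
step 9: stack=$ R  input=$  — expand R ::= λ
Accept reached after 9 steps.

9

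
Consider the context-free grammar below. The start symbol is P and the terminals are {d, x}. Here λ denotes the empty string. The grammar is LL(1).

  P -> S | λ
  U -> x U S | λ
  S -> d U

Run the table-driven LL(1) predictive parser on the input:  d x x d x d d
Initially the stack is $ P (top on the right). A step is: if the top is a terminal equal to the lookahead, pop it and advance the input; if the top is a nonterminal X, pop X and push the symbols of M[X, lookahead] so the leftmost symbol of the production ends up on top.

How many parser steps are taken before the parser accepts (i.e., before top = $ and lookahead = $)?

step 1: stack=$ P  input=d x x d x d d $  — expand P -> S
step 2: stack=$ S  input=d x x d x d d $  — expand S -> d U
step 3: stack=$ U d  input=d x x d x d d $  — match d
step 4: stack=$ U  input=x x d x d d $  — expand U -> x U S
step 5: stack=$ S U x  input=x x d x d d $  — match x
step 6: stack=$ S U  input=x d x d d $  — expand U -> x U S
step 7: stack=$ S S U x  input=x d x d d $  — match x
step 8: stack=$ S S U  input=d x d d $  — expand U -> λ
step 9: stack=$ S S  input=d x d d $  — expand S -> d U
step 10: stack=$ S U d  input=d x d d $  — match d
step 11: stack=$ S U  input=x d d $  — expand U -> x U S
step 12: stack=$ S S U x  input=x d d $  — match x
step 13: stack=$ S S U  input=d d $  — expand U -> λ
step 14: stack=$ S S  input=d d $  — expand S -> d U
step 15: stack=$ S U d  input=d d $  — match d
step 16: stack=$ S U  input=d $  — expand U -> λ
step 17: stack=$ S  input=d $  — expand S -> d U
step 18: stack=$ U d  input=d $  — match d
step 19: stack=$ U  input=$  — expand U -> λ
Accept reached after 19 steps.

19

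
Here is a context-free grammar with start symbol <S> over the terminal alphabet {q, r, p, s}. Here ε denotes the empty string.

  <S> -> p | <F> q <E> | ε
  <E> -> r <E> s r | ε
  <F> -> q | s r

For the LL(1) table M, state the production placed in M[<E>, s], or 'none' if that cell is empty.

<E> -> ε

FIRST(<E>) = {ε, r}
FIRST(<F>) = {q, s}
FIRST(<S>) = {ε, p, q, s}  (via <F> q <E>)
FOLLOW(<S>) includes $ since <S> is the start symbol.
FOLLOW(<S>): <S> appears on no right-hand side. Thus FOLLOW(<S>) = {$}.
FOLLOW(<E>): in <S>-><F> q <E>, the suffix after <E> is empty, so FOLLOW(<E>) ⊇ FOLLOW(<S>) = {$}; in <E>->r <E> s r, <E> is followed by s r with FIRST {s}. Thus FOLLOW(<E>) = {$, s}.
For <E> -> r <E> s r: FIRST(r <E> s r) = {r}, so it goes in M[<E>, t] for t ∈ {r}.
For <E> -> ε: FIRST(ε) = {ε}, so it goes in M[<E>, t] for t ∈ {}; since ε ∈ FIRST, also for every t ∈ FOLLOW(<E>) = {$, s}.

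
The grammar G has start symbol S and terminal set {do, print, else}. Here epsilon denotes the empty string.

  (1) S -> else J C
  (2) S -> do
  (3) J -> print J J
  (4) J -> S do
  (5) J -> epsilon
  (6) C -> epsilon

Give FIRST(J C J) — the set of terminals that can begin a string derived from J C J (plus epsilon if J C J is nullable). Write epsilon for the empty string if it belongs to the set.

{epsilon, do, else, print}

FIRST(S) = {do, else}
FIRST(C) = {epsilon}
FIRST(J) = {epsilon, do, else, print}  (via S do)
FIRST(J C J): take FIRST of each symbol in turn, carrying on past any symbol whose FIRST contains epsilon; result {epsilon, do, else, print}.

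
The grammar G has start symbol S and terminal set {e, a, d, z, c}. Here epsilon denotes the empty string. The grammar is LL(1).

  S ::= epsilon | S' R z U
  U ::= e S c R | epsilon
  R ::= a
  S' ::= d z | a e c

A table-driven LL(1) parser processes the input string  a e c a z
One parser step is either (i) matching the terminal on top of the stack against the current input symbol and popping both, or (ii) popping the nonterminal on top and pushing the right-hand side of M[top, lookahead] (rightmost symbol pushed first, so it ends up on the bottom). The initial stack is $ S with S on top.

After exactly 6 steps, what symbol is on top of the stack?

a

step 1: stack=$ S  input=a e c a z $  — expand S ::= S' R z U
step 2: stack=$ U z R S'  input=a e c a z $  — expand S' ::= a e c
step 3: stack=$ U z R c e a  input=a e c a z $  — match a
step 4: stack=$ U z R c e  input=e c a z $  — match e
step 5: stack=$ U z R c  input=c a z $  — match c
step 6: stack=$ U z R  input=a z $  — expand R ::= a
Stack after step 6: $ U z a (top = a).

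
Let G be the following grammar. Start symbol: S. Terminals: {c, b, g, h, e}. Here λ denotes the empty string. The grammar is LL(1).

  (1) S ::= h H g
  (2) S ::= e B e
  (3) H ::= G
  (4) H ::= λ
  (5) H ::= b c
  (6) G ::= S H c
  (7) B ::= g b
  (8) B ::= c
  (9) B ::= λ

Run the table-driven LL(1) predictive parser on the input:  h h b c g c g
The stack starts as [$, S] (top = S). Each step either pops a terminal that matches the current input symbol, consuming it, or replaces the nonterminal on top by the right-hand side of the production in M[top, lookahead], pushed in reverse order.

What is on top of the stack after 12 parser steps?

      Stack          Input            Action
   1  $ S            h h b c g c g $  expand S ::= h H g
   2  $ g H h        h h b c g c g $  match h
   3  $ g H          h b c g c g $    expand H ::= G
   4  $ g G          h b c g c g $    expand G ::= S H c
   5  $ g c H S      h b c g c g $    expand S ::= h H g
   6  $ g c H g H h  h b c g c g $    match h
   7  $ g c H g H    b c g c g $      expand H ::= b c
   8  $ g c H g c b  b c g c g $      match b
   9  $ g c H g c    c g c g $        match c
  10  $ g c H g      g c g $          match g
  11  $ g c H        c g $            expand H ::= λ
  12  $ g c          c g $            match c
Stack after step 12: $ g (top = g).

g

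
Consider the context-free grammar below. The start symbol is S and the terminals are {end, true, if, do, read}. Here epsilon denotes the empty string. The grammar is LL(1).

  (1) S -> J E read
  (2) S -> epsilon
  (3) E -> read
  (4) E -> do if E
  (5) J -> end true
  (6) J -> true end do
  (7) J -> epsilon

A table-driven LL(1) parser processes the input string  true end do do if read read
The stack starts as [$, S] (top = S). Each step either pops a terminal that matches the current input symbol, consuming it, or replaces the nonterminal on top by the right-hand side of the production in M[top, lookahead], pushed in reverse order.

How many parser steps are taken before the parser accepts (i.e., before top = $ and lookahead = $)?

11

step 1: stack=$ S  input=true end do do if read read $  — expand S -> J E read
step 2: stack=$ read E J  input=true end do do if read read $  — expand J -> true end do
step 3: stack=$ read E do end true  input=true end do do if read read $  — match true
step 4: stack=$ read E do end  input=end do do if read read $  — match end
step 5: stack=$ read E do  input=do do if read read $  — match do
step 6: stack=$ read E  input=do if read read $  — expand E -> do if E
step 7: stack=$ read E if do  input=do if read read $  — match do
step 8: stack=$ read E if  input=if read read $  — match if
step 9: stack=$ read E  input=read read $  — expand E -> read
step 10: stack=$ read read  input=read read $  — match read
step 11: stack=$ read  input=read $  — match read
Accept reached after 11 steps.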